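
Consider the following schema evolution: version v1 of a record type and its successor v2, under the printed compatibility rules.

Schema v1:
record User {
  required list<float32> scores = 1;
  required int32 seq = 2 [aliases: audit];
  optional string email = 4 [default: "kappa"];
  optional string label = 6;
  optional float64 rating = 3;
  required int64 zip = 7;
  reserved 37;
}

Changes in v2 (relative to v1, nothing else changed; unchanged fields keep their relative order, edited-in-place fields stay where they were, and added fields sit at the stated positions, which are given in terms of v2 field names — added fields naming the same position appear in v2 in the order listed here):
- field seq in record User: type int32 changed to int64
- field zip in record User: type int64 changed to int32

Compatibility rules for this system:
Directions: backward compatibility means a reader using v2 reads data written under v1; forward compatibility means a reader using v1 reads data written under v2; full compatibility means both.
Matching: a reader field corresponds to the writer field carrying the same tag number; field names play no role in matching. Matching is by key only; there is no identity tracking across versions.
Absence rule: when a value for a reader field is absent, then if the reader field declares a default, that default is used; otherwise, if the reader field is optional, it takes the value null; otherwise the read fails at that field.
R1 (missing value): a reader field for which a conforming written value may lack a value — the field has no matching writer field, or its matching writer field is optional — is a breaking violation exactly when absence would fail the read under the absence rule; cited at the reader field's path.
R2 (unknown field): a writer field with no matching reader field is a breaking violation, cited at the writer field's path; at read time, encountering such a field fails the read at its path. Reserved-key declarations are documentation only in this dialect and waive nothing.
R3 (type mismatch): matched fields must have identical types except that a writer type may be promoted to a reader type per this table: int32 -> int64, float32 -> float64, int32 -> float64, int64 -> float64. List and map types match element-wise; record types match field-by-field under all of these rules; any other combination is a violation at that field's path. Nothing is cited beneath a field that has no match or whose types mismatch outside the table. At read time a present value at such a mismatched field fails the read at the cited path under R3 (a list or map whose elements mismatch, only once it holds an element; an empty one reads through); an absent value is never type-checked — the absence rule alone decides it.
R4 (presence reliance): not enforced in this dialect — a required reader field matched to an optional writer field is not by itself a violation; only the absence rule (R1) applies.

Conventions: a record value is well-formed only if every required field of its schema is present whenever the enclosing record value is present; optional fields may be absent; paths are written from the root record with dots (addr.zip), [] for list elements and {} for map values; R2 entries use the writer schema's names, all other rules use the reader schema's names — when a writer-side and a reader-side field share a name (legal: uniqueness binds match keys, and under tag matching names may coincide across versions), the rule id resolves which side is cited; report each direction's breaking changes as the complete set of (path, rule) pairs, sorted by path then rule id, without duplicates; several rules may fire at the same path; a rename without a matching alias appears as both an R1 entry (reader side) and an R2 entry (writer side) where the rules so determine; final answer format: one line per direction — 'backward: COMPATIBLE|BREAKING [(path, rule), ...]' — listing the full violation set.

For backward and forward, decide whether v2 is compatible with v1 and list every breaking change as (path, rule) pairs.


backward: BREAKING [(zip, R3)]; forward: BREAKING [(seq, R3)]

arrows below run writer -> reader for User
backward on User — v2 reading data written by v1:
  scores: paired with writer scores (list<float32> -> list<float32>; writer required)
  seq: paired with writer seq (int32 -> int64; writer required)
  email: paired with writer email (string -> string; writer optional)
  label: paired with writer label (string -> string; writer optional)
  rating: paired with writer rating (float64 -> float64; writer optional)
  zip: paired with writer zip (int64 -> int32; writer required)
  breaking: (zip, R3)
  => backward verdict for User: BREAKING, 1 violation(s)
forward on User — v1 reading data written by v2:
  scores: paired with writer scores (list<float32> -> list<float32>; writer required)
  seq: paired with writer seq (int64 -> int32; writer required)
  email: paired with writer email (string -> string; writer optional)
  label: paired with writer label (string -> string; writer optional)
  rating: paired with writer rating (float64 -> float64; writer optional)
  zip: paired with writer zip (int32 -> int64; writer required)
  breaking: (seq, R3)
  => forward verdict for User: BREAKING, 1 violation(s)


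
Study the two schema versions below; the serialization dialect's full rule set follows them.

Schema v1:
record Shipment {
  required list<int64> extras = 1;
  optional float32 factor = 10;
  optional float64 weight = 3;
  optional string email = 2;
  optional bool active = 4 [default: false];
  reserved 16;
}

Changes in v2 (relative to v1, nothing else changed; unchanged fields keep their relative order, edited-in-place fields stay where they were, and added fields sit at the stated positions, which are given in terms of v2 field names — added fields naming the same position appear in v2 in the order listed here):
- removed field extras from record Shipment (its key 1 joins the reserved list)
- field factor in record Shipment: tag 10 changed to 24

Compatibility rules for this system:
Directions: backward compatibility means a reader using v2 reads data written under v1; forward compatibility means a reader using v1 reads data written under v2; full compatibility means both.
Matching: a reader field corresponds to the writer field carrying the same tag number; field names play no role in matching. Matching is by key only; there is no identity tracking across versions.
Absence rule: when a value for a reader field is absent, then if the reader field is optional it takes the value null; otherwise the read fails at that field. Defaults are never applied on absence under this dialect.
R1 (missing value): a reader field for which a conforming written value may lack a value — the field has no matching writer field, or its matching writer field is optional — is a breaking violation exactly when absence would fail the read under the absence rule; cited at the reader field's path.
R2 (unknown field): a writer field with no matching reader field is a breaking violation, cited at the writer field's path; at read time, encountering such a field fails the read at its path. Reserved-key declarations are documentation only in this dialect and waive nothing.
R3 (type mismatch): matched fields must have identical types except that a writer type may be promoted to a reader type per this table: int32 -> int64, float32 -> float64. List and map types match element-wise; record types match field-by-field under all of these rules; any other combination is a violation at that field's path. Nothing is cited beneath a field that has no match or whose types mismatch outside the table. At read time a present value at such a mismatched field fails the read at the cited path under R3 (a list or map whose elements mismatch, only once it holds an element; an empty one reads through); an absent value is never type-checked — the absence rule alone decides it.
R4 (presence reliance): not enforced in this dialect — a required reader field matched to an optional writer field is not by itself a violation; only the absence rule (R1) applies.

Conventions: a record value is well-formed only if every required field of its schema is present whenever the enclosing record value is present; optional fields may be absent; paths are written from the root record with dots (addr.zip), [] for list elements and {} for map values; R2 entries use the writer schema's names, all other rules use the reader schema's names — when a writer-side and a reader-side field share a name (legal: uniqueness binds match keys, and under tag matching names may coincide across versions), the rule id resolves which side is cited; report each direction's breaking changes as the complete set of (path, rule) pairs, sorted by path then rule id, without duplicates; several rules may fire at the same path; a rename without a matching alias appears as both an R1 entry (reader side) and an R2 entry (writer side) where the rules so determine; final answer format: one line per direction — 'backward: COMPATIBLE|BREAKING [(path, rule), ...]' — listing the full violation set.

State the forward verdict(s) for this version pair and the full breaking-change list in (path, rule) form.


forward: BREAKING [(extras, R1), (factor, R2)]

the writer's type comes first in each Shipment pair
checking forward for Shipment: reader v1 against writer v2:
  extras has no writer counterpart
  factor has no writer counterpart
  weight: paired with writer weight (float64 -> float64; writer optional)
  email: paired with writer email (string -> string; writer optional)
  active: paired with writer active (bool -> bool; writer optional)
  factor (writer side), unknown to reader
  breaking: (extras, R1)
  breaking: (factor, R2)
  forward on Shipment therefore BREAKING (2)


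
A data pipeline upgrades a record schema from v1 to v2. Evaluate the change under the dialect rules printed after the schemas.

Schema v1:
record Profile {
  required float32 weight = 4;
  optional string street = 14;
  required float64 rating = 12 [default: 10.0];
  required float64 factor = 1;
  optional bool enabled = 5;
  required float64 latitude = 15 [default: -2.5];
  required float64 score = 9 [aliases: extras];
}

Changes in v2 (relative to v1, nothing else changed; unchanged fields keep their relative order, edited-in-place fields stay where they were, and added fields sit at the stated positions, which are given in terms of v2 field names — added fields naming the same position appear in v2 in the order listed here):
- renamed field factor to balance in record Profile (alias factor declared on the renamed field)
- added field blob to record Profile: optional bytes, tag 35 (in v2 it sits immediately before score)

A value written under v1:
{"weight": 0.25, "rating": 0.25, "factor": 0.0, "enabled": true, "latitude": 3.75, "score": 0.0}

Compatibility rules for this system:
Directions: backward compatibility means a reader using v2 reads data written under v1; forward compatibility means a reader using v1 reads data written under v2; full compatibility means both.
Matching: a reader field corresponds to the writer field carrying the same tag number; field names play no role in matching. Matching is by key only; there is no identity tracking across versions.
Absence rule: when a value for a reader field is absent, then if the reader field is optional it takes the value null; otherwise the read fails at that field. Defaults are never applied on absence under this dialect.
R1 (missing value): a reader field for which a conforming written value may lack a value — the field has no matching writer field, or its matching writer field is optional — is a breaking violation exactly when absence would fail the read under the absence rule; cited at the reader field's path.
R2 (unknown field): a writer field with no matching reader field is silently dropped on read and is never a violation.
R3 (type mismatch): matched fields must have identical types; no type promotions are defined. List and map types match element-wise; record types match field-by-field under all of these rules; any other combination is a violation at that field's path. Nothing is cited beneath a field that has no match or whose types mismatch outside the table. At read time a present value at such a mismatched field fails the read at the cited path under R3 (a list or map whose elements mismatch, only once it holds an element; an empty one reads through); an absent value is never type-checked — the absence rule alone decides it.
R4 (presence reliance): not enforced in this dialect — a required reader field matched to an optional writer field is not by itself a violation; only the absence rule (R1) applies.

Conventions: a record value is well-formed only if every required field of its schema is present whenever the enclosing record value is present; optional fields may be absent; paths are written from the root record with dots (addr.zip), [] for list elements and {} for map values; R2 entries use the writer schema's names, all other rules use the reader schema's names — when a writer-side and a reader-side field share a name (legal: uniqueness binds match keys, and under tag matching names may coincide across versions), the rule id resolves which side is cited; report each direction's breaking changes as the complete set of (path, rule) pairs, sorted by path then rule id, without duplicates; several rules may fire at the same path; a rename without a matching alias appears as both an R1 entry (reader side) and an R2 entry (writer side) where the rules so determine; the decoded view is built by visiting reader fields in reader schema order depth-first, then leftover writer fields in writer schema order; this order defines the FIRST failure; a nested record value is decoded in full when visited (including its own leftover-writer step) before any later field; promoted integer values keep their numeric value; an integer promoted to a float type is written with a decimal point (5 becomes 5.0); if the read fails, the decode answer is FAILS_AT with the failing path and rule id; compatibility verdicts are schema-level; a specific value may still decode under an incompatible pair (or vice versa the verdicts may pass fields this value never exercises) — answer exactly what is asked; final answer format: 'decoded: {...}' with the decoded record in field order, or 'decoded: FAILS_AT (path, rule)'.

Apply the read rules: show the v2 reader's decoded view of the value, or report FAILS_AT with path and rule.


decoded: {"weight": 0.25, "street": null, "rating": 0.25, "balance": 0.0, "enabled": true, "latitude": 3.75, "blob": null, "score": 0.0}

in Profile below, arrows point writer -> reader
decode walk for Profile under reader schema v2:
  weight := 0.25
  street := null (absent, optional -> null)
  rating := 0.25
  balance := 0.0 (from writer factor)
  enabled := true
  latitude := 3.75
  blob := null (absent, optional -> null)
  score := 0.0
  => decoded: {"weight": 0.25, "street": null, "rating": 0.25, "balance": 0.0, "enabled": true, "latitude": 3.75, "blob": null, "score": 0.0}


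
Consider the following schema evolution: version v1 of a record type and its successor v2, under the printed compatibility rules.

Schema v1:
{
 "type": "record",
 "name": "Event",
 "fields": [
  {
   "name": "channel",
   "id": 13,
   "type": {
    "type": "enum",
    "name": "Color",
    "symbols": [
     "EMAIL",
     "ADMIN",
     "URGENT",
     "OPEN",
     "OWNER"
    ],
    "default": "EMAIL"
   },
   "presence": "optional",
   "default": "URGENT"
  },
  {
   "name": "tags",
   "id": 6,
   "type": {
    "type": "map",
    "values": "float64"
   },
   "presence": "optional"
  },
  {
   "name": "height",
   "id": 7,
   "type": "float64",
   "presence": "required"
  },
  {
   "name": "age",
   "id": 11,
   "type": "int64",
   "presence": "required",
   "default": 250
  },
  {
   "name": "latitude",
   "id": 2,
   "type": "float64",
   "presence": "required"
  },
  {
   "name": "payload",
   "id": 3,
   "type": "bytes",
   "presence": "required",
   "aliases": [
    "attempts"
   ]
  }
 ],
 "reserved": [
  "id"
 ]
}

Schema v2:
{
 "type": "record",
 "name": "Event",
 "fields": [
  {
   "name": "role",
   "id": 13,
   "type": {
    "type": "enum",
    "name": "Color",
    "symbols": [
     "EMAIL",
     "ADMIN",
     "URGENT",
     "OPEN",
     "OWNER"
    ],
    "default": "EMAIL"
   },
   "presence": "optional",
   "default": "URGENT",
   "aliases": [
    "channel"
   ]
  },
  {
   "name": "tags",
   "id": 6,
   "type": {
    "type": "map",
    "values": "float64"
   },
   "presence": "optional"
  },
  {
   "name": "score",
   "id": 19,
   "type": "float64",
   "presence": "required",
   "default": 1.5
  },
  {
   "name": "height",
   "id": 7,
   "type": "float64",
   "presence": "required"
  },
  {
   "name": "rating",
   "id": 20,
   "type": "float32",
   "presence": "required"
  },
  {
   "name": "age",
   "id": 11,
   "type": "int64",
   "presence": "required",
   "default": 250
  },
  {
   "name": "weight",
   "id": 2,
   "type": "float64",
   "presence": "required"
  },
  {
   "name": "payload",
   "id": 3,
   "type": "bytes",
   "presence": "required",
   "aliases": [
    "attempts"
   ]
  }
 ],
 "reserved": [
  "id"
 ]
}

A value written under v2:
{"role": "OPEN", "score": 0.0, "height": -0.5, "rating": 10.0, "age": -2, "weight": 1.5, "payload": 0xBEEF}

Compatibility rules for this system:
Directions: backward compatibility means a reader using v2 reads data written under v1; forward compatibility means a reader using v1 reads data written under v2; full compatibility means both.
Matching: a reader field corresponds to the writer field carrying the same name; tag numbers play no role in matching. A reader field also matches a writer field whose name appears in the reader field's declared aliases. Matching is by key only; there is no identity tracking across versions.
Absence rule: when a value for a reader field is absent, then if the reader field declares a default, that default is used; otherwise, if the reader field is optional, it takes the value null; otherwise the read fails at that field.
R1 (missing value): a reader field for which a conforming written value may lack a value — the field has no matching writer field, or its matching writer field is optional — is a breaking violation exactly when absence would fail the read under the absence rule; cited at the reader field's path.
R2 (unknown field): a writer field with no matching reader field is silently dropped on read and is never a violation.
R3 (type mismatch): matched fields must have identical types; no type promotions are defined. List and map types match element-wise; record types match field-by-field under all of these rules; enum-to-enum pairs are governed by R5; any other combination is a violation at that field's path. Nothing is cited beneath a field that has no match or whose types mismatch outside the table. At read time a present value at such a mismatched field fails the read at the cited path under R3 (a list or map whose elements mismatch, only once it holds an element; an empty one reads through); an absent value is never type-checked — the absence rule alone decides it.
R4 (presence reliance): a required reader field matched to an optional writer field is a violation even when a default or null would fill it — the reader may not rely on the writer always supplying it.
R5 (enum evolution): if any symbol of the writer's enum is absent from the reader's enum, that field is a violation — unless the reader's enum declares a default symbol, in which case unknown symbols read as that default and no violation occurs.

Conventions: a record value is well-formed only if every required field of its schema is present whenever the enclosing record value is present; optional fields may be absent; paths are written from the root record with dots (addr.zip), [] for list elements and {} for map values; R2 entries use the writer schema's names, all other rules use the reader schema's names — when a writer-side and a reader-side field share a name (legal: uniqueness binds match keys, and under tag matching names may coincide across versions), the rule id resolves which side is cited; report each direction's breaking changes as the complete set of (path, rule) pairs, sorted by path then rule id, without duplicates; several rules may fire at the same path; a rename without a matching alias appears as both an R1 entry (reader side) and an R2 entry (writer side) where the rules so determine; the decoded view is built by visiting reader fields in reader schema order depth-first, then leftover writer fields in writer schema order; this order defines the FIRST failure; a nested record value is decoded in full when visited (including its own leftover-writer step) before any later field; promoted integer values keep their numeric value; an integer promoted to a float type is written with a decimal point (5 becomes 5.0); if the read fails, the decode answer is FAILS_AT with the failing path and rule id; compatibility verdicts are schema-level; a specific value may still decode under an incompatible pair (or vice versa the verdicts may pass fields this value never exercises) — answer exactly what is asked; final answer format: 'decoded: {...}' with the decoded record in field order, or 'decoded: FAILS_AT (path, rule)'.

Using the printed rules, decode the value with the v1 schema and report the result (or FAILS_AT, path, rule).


decoded: FAILS_AT (latitude, R1)

arrows below run writer -> reader for Event
migrating the Event value to v1:
  channel := "URGENT" (absent -> default)
  tags := null (absent, optional -> null)
  height := -0.5
  age := -2
  read fails at latitude under R1 (no fill)
  => FAILS_AT (latitude, R1)
diffs on Event not affecting the asked answer:
  added field rating to record Event: required float32, tag 20 (in v2 it sits immediately before age) -> schema-level compatibility only; this Event value's decode is unchanged
  added field score to record Event: required float64, tag 19, default 1.5 (in v2 it sits immediately before height) -> no rule fires on it and the decoded Event view is identical with or without it
  renamed field channel to role in record Event (alias channel declared on the renamed field) -> no rule fires on it and the decoded Event view is identical with or without it


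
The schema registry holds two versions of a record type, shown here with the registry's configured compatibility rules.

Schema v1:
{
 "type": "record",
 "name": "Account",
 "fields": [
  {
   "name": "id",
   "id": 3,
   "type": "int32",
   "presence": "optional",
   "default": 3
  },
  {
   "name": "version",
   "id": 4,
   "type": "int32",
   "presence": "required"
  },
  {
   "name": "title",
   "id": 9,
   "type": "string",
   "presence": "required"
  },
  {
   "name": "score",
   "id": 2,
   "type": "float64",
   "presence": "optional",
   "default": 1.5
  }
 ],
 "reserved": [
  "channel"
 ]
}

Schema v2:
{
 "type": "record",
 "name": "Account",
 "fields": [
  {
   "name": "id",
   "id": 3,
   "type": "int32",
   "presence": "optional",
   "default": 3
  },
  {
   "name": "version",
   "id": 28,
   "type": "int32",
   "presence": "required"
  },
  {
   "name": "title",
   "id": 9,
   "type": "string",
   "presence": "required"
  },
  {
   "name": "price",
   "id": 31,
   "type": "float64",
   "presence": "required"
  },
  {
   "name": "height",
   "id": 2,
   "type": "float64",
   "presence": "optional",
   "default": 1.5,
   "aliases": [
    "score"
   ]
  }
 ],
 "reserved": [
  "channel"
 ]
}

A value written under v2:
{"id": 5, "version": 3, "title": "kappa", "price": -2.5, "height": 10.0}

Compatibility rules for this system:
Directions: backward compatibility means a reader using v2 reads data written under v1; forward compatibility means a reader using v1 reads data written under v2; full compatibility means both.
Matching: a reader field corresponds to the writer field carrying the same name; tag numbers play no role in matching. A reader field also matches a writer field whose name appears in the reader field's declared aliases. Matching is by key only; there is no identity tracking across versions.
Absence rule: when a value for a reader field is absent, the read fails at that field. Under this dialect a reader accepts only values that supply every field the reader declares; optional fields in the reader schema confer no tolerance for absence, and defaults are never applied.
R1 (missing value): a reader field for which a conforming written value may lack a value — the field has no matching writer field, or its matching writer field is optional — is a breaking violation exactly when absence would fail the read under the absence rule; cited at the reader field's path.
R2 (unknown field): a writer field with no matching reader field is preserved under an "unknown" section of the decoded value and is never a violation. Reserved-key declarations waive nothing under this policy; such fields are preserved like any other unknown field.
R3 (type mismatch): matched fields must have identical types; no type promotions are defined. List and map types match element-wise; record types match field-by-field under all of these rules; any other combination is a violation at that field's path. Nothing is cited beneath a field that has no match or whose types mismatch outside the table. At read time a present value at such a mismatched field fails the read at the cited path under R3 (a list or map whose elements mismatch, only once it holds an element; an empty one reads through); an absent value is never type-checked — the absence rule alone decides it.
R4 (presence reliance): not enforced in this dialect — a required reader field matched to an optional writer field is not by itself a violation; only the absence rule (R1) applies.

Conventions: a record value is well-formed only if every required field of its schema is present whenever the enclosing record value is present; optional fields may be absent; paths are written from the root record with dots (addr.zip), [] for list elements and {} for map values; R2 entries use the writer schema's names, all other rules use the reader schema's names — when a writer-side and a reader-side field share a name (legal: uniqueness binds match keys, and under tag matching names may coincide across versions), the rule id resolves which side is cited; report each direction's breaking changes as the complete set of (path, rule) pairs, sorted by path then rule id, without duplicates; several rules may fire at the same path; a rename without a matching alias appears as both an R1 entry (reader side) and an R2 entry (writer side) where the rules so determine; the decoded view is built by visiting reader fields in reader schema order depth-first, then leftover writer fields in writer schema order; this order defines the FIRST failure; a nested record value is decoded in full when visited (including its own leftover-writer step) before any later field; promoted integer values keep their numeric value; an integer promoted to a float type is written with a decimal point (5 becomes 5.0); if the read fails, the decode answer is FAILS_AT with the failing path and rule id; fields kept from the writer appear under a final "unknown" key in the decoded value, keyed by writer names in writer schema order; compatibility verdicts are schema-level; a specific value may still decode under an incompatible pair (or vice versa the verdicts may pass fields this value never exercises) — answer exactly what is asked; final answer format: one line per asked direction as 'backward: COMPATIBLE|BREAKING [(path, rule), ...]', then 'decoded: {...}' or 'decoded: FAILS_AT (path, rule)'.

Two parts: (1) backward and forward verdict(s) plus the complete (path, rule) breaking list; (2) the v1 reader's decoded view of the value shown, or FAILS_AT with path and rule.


backward: BREAKING [(height, R1), (id, R1), (price, R1)]; forward: BREAKING [(id, R1), (score, R1)]; decoded: FAILS_AT (score, R1)

each type pair in Account: writer, then reader
backward for Account (reader v2, writer v1):
  id: int32 -> int32, writer optional; from id
  version: int32 -> int32, writer required; from version
  title: string -> string, writer required; from title
  no writer field matches reader price
  height: float64 -> float64, writer optional; from score
  breaking: (height, R1)
  breaking: (id, R1)
  breaking: (price, R1)
  => 3 violation(s): backward is BREAKING for Account
forward for Account (reader v1, writer v2):
  id: int32 -> int32, writer optional; from id
  version: int32 -> int32, writer required; from version
  title: string -> string, writer required; from title
  no writer field matches reader score
  leftover writer field: price
  leftover writer field: height
  breaking: (id, R1)
  breaking: (score, R1)
  => 2 violation(s): forward is BREAKING for Account
decoding the Account value with the v1 reader:
  id := 5
  version := 3
  title := "kappa"
  read fails at score under R1 (no fill)
  => FAILS_AT (score, R1)


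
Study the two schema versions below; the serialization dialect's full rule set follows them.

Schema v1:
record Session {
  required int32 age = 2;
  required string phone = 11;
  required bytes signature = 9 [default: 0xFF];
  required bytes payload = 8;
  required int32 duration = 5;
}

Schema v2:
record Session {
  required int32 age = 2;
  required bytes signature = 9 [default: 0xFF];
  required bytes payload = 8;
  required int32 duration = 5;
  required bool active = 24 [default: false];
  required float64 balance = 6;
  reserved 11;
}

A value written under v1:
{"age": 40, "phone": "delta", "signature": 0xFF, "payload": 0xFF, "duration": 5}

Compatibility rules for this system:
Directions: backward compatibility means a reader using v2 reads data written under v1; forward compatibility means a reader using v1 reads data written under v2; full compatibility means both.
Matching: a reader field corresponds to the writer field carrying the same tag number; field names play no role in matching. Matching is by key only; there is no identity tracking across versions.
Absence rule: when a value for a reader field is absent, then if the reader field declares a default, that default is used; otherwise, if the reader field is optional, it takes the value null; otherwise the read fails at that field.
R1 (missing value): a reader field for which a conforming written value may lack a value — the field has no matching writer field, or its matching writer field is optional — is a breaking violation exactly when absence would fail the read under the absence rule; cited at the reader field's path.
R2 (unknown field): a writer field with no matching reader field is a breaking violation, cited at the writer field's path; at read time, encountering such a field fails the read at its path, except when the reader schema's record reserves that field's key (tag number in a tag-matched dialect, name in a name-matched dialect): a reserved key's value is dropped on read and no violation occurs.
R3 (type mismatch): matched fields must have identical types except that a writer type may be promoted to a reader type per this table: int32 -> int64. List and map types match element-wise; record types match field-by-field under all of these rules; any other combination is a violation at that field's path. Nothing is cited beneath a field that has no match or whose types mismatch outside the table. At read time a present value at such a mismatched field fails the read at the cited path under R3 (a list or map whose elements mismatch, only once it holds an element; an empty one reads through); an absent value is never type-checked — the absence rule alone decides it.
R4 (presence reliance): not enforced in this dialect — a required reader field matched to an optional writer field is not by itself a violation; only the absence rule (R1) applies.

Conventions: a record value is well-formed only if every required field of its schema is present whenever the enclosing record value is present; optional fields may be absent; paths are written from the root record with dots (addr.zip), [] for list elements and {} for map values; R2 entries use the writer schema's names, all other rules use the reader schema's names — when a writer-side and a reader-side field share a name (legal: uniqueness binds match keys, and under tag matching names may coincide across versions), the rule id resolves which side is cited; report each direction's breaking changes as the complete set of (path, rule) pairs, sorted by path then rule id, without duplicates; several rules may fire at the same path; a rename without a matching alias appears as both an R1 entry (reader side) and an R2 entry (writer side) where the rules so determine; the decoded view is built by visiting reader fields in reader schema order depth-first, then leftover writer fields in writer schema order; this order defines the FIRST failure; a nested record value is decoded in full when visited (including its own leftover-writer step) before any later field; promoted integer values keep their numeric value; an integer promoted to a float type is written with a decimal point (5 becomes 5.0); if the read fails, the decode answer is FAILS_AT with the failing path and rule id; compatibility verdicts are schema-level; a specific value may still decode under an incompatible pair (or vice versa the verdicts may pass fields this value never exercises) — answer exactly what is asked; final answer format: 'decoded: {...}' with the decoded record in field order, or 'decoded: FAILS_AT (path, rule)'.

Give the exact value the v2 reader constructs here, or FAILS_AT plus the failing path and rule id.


decoded: FAILS_AT (balance, R1)

arrows below run writer -> reader for Session
migrating the Session value to v2:
  age := 40
  signature := 0xFF
  payload := 0xFF
  duration := 5
  active := false (missing; default applied)
  read fails at balance under R1 (no fill)
  => FAILS_AT (balance, R1)
checking off the Session differences that do not matter here:
  removed field phone from record Session (its key 11 joins the reserved list) -> matters for Session compatibility verdicts, not for this value's decode
  added field active to record Session: required bool, tag 24, default false (in v2 it sits last) -> matters for Session compatibility verdicts, not for this value's decode


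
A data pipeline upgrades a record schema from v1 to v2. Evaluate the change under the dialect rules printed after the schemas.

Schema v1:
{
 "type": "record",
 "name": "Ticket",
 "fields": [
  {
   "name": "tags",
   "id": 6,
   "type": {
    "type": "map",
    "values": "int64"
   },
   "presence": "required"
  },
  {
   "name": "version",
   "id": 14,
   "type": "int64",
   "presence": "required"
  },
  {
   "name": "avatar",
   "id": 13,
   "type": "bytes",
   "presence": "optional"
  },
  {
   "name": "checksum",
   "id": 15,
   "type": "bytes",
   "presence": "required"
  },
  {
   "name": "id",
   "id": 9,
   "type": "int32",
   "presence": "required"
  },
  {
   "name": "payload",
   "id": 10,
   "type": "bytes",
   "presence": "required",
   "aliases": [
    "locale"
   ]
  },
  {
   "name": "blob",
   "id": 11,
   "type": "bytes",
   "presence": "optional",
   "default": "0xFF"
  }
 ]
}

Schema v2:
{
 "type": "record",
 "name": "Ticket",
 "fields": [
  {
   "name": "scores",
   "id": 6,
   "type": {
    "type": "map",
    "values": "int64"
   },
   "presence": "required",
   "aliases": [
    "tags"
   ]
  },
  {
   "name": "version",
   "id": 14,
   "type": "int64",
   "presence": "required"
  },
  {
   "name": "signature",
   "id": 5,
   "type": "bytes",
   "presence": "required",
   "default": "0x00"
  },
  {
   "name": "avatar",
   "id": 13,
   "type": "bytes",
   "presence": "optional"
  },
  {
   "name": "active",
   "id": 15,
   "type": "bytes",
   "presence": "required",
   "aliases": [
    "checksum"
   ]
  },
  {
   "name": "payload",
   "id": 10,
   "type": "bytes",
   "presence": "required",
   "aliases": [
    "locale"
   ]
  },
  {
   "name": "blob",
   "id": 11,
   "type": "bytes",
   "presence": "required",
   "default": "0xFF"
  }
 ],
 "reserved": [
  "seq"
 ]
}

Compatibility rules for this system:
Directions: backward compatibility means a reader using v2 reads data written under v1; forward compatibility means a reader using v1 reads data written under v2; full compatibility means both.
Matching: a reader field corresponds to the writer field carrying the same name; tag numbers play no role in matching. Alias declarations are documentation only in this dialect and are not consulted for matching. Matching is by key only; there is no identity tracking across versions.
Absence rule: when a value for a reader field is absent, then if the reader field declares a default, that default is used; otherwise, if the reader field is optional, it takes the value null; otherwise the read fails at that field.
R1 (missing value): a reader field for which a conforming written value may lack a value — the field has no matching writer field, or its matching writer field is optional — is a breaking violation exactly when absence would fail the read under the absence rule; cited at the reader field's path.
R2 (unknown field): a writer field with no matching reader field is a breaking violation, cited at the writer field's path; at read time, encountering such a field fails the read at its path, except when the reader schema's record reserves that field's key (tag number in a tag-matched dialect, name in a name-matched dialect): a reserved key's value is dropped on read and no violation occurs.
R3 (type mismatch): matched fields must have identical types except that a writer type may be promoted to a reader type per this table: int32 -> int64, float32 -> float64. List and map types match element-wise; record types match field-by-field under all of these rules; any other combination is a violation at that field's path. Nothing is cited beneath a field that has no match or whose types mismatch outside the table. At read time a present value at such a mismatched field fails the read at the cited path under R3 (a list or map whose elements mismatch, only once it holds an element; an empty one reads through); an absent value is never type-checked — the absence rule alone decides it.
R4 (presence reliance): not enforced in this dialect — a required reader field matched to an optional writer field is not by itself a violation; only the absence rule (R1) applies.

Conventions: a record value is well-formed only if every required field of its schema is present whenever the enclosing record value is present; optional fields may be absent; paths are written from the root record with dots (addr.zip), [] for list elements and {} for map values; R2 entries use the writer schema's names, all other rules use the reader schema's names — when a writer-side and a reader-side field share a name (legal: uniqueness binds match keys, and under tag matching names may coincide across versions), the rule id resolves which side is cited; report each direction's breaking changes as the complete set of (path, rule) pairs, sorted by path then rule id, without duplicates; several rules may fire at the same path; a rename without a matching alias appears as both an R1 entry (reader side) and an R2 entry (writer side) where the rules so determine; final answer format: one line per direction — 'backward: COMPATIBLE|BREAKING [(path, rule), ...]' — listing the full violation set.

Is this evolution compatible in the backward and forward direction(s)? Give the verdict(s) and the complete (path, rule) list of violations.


each type pair in Ticket: writer, then reader
backward pass over Ticket, reader schema v2, writer schema v1:
  scores: no writer-side match
  version: paired with writer version (int64 -> int64; writer required)
  signature: no writer-side match
  avatar: paired with writer avatar (bytes -> bytes; writer optional)
  active: no writer-side match
  payload: paired with writer payload (bytes -> bytes; writer required)
  blob: paired with writer blob (bytes -> bytes; writer optional)
  leftover writer field: tags
  leftover writer field: checksum
  leftover writer field: id
  R1 fires at active
  R2 fires at checksum
  R2 fires at id
  R1 fires at scores
  R2 fires at tags
  => backward verdict for Ticket: BREAKING, 5 violation(s)
forward pass over Ticket, reader schema v1, writer schema v2:
  tags: no writer-side match
  version: paired with writer version (int64 -> int64; writer required)
  avatar: paired with writer avatar (bytes -> bytes; writer optional)
  checksum: no writer-side match
  id: no writer-side match
  payload: paired with writer payload (bytes -> bytes; writer required)
  blob: paired with writer blob (bytes -> bytes; writer required)
  leftover writer field: scores
  leftover writer field: signature
  leftover writer field: active
  R2 fires at active
  R1 fires at checksum
  R1 fires at id
  R2 fires at scores
  R2 fires at signature
  R1 fires at tags
  => forward verdict for Ticket: BREAKING, 6 violation(s)

backward: BREAKING [(active, R1), (checksum, R2), (id, R2), (scores, R1), (tags, R2)]; forward: BREAKING [(active, R2), (checksum, R1), (id, R1), (scores, R2), (signature, R2), (tags, R1)]
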